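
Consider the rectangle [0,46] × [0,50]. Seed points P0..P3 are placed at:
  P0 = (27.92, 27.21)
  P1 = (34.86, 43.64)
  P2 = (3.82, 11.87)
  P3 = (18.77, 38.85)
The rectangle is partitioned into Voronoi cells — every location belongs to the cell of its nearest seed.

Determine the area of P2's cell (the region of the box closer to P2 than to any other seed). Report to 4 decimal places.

1. box [0,46]×[0,50]: [(0, 0) (46, 0) (46, 50) (0, 50)]
2. ⊥bis P2·P0 via (15.87,19.54): [(0, 44.4727) (0, 0) (28.3075, 0)]  |A|=629.4548
3. ⊥bis P2·P1 via (19.34,27.755): [(0, 44.4727) (0, 0) (28.3075, 0)]  |A|=629.4548
4. ⊥bis P2·P3 via (11.295,25.36): [(12.6398, 24.6148) (0, 31.6187) (0, 0) (28.3075, 0)]  |A|=548.2192
5. canonical 4-gon: [(12.6398, 24.6148) (0, 31.6187) (0, 0) (28.3075, 0)]
6. shoelace: 548.2192

Area of P2's cell: 548.2192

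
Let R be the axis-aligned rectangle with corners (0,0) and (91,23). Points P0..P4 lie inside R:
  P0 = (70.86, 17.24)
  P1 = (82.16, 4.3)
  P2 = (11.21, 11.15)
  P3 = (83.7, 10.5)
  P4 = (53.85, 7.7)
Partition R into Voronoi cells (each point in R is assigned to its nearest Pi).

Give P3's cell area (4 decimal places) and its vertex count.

Area of P3's cell: 202.2380 (4 vertices)

1. box [0,91]×[0,23]: [(0, 0) (91, 0) (91, 23) (0, 23)]
2. ⊥bis P3·P0 via (77.28,13.87): [(69.9993, 0) (91, 0) (91, 23) (82.0725, 23)]  |A|=344.1735
3. ⊥bis P3·P1 via (82.93,7.4): [(74.9272, 9.3878) (91, 5.3955) (91, 23) (82.0725, 23)]  |A|=202.238
4. ⊥bis P3·P2 via (47.455,10.825): [(74.9272, 9.3878) (91, 5.3955) (91, 23) (82.0725, 23)]  |A|=202.238
5. ⊥bis P3·P4 via (68.775,9.1): [(74.9272, 9.3878) (91, 5.3955) (91, 23) (82.0725, 23)]  |A|=202.238
6. canonical 4-gon: [(74.9272, 9.3878) (91, 5.3955) (91, 23) (82.0725, 23)]
7. shoelace: 202.238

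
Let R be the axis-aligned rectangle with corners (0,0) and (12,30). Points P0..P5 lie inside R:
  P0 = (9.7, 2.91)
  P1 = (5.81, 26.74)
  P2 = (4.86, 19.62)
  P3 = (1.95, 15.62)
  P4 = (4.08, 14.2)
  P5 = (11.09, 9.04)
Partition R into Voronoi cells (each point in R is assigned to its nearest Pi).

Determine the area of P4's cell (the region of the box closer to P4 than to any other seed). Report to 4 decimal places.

Area of P4's cell: 63.6964

1. box [0,12]×[0,30]: [(0, 0) (12, 0) (12, 30) (0, 30)]
2. ⊥bis P4·P0 via (6.89,8.555): [(0, 5.1253) (12, 11.0987) (12, 30) (0, 30)]  |A|=262.6564
3. ⊥bis P4·P1 via (4.945,20.47): [(0, 21.1522) (0, 5.1253) (12, 11.0987) (12, 19.4967)]  |A|=146.5498
4. ⊥bis P4·P2 via (4.47,16.91): [(0, 17.5533) (0, 5.1253) (12, 11.0987) (12, 15.8263)]  |A|=102.9341
5. ⊥bis P4·P3 via (3.015,14.91): [(4.359, 16.926) (0, 10.3875) (0, 5.1253) (12, 11.0987) (12, 15.8263)]  |A|=87.3164
6. ⊥bis P4·P5 via (7.585,11.62): [(10.8076, 15.998) (4.359, 16.926) (0, 10.3875) (0, 5.1253) (4.4261, 7.3285)]  |A|=63.6964
7. canonical 5-gon: [(10.8076, 15.998) (4.359, 16.926) (0, 10.3875) (0, 5.1253) (4.4261, 7.3285)]
8. shoelace: 63.6964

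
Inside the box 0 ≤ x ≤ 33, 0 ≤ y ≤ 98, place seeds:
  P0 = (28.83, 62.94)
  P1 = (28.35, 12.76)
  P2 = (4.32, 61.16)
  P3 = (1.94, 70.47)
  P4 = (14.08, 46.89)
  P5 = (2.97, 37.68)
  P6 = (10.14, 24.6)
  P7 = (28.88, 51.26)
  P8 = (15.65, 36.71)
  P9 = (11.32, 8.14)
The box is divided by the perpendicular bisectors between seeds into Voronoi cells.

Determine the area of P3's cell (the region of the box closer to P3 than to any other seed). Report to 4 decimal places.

Area of P3's cell: 613.5906

1. box [0,33]×[0,98]: [(0, 0) (33, 0) (33, 98) (0, 98)]
2. ⊥bis P3·P0 via (15.385,66.705): [(0, 11.7644) (24.1485, 98) (0, 98)]  |A|=1041.2314
3. ⊥bis P3·P1 via (15.145,41.615): [(0, 34.6841) (7.3616, 38.0531) (24.1485, 98) (0, 98)]  |A|=956.8684
4. ⊥bis P3·P2 via (3.13,65.815): [(0, 65.0148) (16.0615, 69.1208) (24.1485, 98) (0, 98)]  |A|=613.5906
5. ⊥bis P3·P4 via (8.01,58.68): [(0, 65.0148) (16.0615, 69.1208) (24.1485, 98) (0, 98)]  |A|=613.5906
6. ⊥bis P3·P5 via (2.455,54.075): [(0, 65.0148) (16.0615, 69.1208) (24.1485, 98) (0, 98)]  |A|=613.5906
7. ⊥bis P3·P6 via (6.04,47.535): [(0, 65.0148) (16.0615, 69.1208) (24.1485, 98) (0, 98)]  |A|=613.5906
8. ⊥bis P3·P7 via (15.41,60.865): [(0, 65.0148) (16.0615, 69.1208) (24.1485, 98) (0, 98)]  |A|=613.5906
9. ⊥bis P3·P8 via (8.795,53.59): [(0, 65.0148) (16.0615, 69.1208) (24.1485, 98) (0, 98)]  |A|=613.5906
10. ⊥bis P3·P9 via (6.63,39.305): [(0, 65.0148) (16.0615, 69.1208) (24.1485, 98) (0, 98)]  |A|=613.5906
11. canonical 4-gon: [(0, 65.0148) (16.0615, 69.1208) (24.1485, 98) (0, 98)]
12. shoelace: 613.5906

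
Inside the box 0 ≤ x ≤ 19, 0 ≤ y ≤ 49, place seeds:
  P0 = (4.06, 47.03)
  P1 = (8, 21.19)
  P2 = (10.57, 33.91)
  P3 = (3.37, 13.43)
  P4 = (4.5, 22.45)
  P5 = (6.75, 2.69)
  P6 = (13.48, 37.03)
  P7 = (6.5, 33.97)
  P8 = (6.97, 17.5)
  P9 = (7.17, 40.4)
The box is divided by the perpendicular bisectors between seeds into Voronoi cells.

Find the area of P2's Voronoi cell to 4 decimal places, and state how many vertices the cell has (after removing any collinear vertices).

1. box [0,19]×[0,49]: [(0, 0) (19, 0) (19, 49) (0, 49)]
2. ⊥bis P2·P0 via (7.315,40.47): [(0, 36.8404) (0, 0) (19, 0) (19, 46.268)]  |A|=789.5293
3. ⊥bis P2·P1 via (9.285,27.55): [(0, 36.8404) (0, 29.426) (19, 25.5871) (19, 46.268)]  |A|=266.9046
4. ⊥bis P2·P3 via (6.97,23.67): [(0, 36.8404) (0, 29.426) (19, 25.5871) (19, 46.268)]  |A|=266.9046
5. ⊥bis P2·P4 via (7.535,28.18): [(0, 36.8404) (0, 32.1711) (8.3787, 27.7331) (19, 25.5871) (19, 46.268)]  |A|=255.4045
6. ⊥bis P2·P5 via (8.66,18.3): [(0, 36.8404) (0, 32.1711) (8.3787, 27.7331) (19, 25.5871) (19, 46.268)]  |A|=255.4045
7. ⊥bis P2·P6 via (12.025,35.47): [(6.8902, 40.2592) (0, 36.8404) (0, 32.1711) (8.3787, 27.7331) (19, 25.5871) (19, 28.9645)]  |A|=150.6334
8. ⊥bis P2·P7 via (8.535,33.94): [(8.6046, 38.6602) (8.4433, 27.7201) (19, 25.5871) (19, 28.9645)]  |A|=75.4722
9. ⊥bis P2·P8 via (8.77,25.705): [(8.6046, 38.6602) (8.4433, 27.7201) (19, 25.5871) (19, 28.9645)]  |A|=75.4722
10. ⊥bis P2·P9 via (8.87,37.155): [(9.7334, 37.6073) (8.5802, 37.0032) (8.4433, 27.7201) (19, 25.5871) (19, 28.9645)]  |A|=74.5241
11. canonical 5-gon: [(9.7334, 37.6073) (8.5802, 37.0032) (8.4433, 27.7201) (19, 25.5871) (19, 28.9645)]
12. shoelace: 74.5241

Area of P2's cell: 74.5241 (5 vertices)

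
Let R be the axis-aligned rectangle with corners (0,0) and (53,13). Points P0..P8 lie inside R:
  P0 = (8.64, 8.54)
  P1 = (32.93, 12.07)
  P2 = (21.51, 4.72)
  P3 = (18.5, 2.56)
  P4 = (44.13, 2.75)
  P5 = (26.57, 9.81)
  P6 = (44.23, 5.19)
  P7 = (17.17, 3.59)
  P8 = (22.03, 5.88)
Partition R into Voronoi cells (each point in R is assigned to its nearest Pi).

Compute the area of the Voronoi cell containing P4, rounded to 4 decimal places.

Area of P4's cell: 74.9624

1. box [0,53]×[0,13]: [(0, 0) (53, 0) (53, 13) (0, 13)]
2. ⊥bis P4·P0 via (26.385,5.645): [(25.464, 0) (53, 0) (53, 13) (27.5849, 13)]  |A|=344.1816
3. ⊥bis P4·P1 via (38.53,7.41): [(32.3638, 0) (53, 0) (53, 13) (43.1817, 13)]  |A|=197.9543
4. ⊥bis P4·P2 via (32.82,3.735): [(32.51, 0.1757) (32.4947, 0) (53, 0) (53, 13) (43.1817, 13)]  |A|=197.9428
5. ⊥bis P4·P3 via (31.315,2.655): [(32.51, 0.1757) (32.4947, 0) (53, 0) (53, 13) (43.1817, 13)]  |A|=197.9428
6. ⊥bis P4·P5 via (35.35,6.28): [(33.2564, 1.0726) (32.8251, 0) (53, 0) (53, 13) (43.1817, 13)]  |A|=197.7069
7. ⊥bis P4·P6 via (44.18,3.97): [(35.9482, 4.3074) (33.2564, 1.0726) (32.8251, 0) (53, 0) (53, 3.6085)]  |A|=74.9624
8. ⊥bis P4·P7 via (30.65,3.17): [(35.9482, 4.3074) (33.2564, 1.0726) (32.8251, 0) (53, 0) (53, 3.6085)]  |A|=74.9624
9. ⊥bis P4·P8 via (33.08,4.315): [(35.9482, 4.3074) (33.2564, 1.0726) (32.8251, 0) (53, 0) (53, 3.6085)]  |A|=74.9624
10. canonical 5-gon: [(35.9482, 4.3074) (33.2564, 1.0726) (32.8251, 0) (53, 0) (53, 3.6085)]
11. shoelace: 74.9624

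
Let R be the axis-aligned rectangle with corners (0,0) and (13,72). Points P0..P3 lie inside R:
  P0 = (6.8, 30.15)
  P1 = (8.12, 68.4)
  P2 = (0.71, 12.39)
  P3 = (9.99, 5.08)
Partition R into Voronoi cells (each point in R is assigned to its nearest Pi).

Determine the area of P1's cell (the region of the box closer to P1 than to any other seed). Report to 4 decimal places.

Area of P1's cell: 294.9943

1. box [0,13]×[0,72]: [(0, 0) (13, 0) (13, 72) (0, 72)]
2. ⊥bis P1·P0 via (7.46,49.275): [(0, 49.5324) (13, 49.0838) (13, 72) (0, 72)]  |A|=294.9943
3. ⊥bis P1·P2 via (4.415,40.395): [(0, 49.5324) (13, 49.0838) (13, 72) (0, 72)]  |A|=294.9943
4. ⊥bis P1·P3 via (9.055,36.74): [(0, 49.5324) (13, 49.0838) (13, 72) (0, 72)]  |A|=294.9943
5. canonical 4-gon: [(0, 49.5324) (13, 49.0838) (13, 72) (0, 72)]
6. shoelace: 294.9943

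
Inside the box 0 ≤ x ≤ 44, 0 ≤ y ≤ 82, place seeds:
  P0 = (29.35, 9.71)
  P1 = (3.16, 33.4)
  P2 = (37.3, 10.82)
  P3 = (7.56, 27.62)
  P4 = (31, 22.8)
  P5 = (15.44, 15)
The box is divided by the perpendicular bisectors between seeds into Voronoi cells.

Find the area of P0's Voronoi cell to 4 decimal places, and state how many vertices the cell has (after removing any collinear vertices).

Area of P0's cell: 210.6932 (4 vertices)

1. box [0,44]×[0,82]: [(0, 0) (44, 0) (44, 82) (0, 82)]
2. ⊥bis P0·P1 via (16.255,21.555): [(0, 3.5846) (0, 0) (44, 0) (44, 52.2279)]  |A|=1227.8758
3. ⊥bis P0·P2 via (33.325,10.265): [(29.6769, 36.3933) (0, 3.5846) (0, 0) (34.7582, 0)]  |A|=685.6735
4. ⊥bis P0·P3 via (18.455,18.665): [(30.1633, 32.9097) (3.1136, 0) (34.7582, 0)]  |A|=520.7091
5. ⊥bis P0·P4 via (30.175,16.255): [(32.5301, 15.9581) (17.7604, 17.8199) (3.1136, 0) (34.7582, 0)]  |A|=397.7268
6. ⊥bis P0·P5 via (22.395,12.355): [(32.5301, 15.9581) (24.1662, 17.0124) (17.6964, 0) (34.7582, 0)]  |A|=210.6932
7. canonical 4-gon: [(32.5301, 15.9581) (24.1662, 17.0124) (17.6964, 0) (34.7582, 0)]
8. shoelace: 210.6932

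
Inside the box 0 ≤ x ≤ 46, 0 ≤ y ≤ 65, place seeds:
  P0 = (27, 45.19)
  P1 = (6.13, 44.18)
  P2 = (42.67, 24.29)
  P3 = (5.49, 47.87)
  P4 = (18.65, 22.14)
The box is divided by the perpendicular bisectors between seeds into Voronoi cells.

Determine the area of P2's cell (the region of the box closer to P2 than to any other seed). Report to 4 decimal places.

Area of P2's cell: 551.9446

1. box [0,46]×[0,65]: [(0, 0) (46, 0) (46, 65) (0, 65)]
2. ⊥bis P2·P0 via (34.835,34.74): [(0, 8.6221) (0, 0) (46, 0) (46, 43.1111)]  |A|=1189.8627
3. ⊥bis P2·P1 via (24.4,34.235): [(17.6691, 21.8697) (5.7647, 0) (46, 0) (46, 43.1111)]  |A|=1050.6543
4. ⊥bis P2·P3 via (24.08,36.08): [(17.6691, 21.8697) (5.7647, 0) (46, 0) (46, 43.1111)]  |A|=1050.6543
5. ⊥bis P2·P4 via (30.66,23.215): [(29.9559, 31.0818) (32.7379, 0) (46, 0) (46, 43.1111)]  |A|=551.9446
6. canonical 4-gon: [(29.9559, 31.0818) (32.7379, 0) (46, 0) (46, 43.1111)]
7. shoelace: 551.9446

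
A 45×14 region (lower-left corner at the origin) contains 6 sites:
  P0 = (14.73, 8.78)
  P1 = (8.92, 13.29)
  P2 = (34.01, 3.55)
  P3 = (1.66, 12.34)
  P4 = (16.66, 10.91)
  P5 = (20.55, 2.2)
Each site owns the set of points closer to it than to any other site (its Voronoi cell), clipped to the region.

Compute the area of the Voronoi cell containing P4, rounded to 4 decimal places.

Area of P4's cell: 71.7693

1. box [0,45]×[0,14]: [(0, 0) (45, 0) (45, 14) (0, 14)]
2. ⊥bis P4·P0 via (15.695,9.845): [(26.5602, 0) (45, 0) (45, 14) (11.1094, 14)]  |A|=366.3125
3. ⊥bis P4·P1 via (12.79,12.1): [(12.8807, 12.395) (26.5602, 0) (45, 0) (45, 14) (13.3742, 14)]  |A|=364.4951
4. ⊥bis P4·P2 via (25.335,7.23): [(12.8807, 12.395) (23.4597, 2.8094) (28.2069, 14) (13.3742, 14)]  |A|=93.8483
5. ⊥bis P4·P3 via (9.16,11.625): [(12.8807, 12.395) (23.4597, 2.8094) (28.2069, 14) (13.3742, 14)]  |A|=93.8483
6. ⊥bis P4·P5 via (18.605,6.555): [(12.8807, 12.395) (19.0879, 6.7707) (26.5548, 10.1055) (28.2069, 14) (13.3742, 14)]  |A|=71.7693
7. canonical 5-gon: [(12.8807, 12.395) (19.0879, 6.7707) (26.5548, 10.1055) (28.2069, 14) (13.3742, 14)]
8. shoelace: 71.7693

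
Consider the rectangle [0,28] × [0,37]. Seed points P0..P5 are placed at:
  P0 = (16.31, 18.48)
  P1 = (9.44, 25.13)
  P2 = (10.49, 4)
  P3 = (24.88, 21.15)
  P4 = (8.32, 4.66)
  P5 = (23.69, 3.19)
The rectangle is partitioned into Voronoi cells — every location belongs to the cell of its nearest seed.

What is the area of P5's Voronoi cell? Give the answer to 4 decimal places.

1. box [0,28]×[0,37]: [(0, 0) (28, 0) (28, 37) (0, 37)]
2. ⊥bis P5·P0 via (20,10.835): [(0, 1.1816) (0, 0) (28, 0) (28, 14.6963)]  |A|=222.2917
3. ⊥bis P5·P1 via (16.565,14.16): [(0, 1.1816) (0, 0) (28, 0) (28, 14.6963)]  |A|=222.2917
4. ⊥bis P5·P2 via (17.09,3.595): [(17.459, 9.6085) (16.8694, 0) (28, 0) (28, 14.6963)]  |A|=130.9315
5. ⊥bis P5·P3 via (24.285,12.17): [(22.9492, 12.2585) (17.459, 9.6085) (16.8694, 0) (28, 0) (28, 11.9239)]  |A|=123.9298
6. ⊥bis P5·P4 via (16.005,3.925): [(22.9492, 12.2585) (17.459, 9.6085) (16.8694, 0) (28, 0) (28, 11.9239)]  |A|=123.9298
7. canonical 5-gon: [(22.9492, 12.2585) (17.459, 9.6085) (16.8694, 0) (28, 0) (28, 11.9239)]
8. shoelace: 123.9298

Area of P5's cell: 123.9298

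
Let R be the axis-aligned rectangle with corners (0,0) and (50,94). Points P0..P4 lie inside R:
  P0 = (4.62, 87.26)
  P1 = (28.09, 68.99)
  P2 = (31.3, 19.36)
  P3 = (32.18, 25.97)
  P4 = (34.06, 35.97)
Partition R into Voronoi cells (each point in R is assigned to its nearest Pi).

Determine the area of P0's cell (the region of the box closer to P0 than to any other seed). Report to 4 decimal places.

1. box [0,50]×[0,94]: [(0, 0) (50, 0) (50, 94) (0, 94)]
2. ⊥bis P0·P1 via (16.355,78.125): [(0, 57.115) (28.7127, 94) (0, 94)]  |A|=529.5341
3. ⊥bis P0·P2 via (17.96,53.31): [(0, 57.115) (28.7127, 94) (0, 94)]  |A|=529.5341
4. ⊥bis P0·P3 via (18.4,56.615): [(0, 57.115) (28.7127, 94) (0, 94)]  |A|=529.5341
5. ⊥bis P0·P4 via (19.34,61.615): [(0, 57.115) (28.7127, 94) (0, 94)]  |A|=529.5341
6. canonical 3-gon: [(0, 57.115) (28.7127, 94) (0, 94)]
7. shoelace: 529.5341

Area of P0's cell: 529.5341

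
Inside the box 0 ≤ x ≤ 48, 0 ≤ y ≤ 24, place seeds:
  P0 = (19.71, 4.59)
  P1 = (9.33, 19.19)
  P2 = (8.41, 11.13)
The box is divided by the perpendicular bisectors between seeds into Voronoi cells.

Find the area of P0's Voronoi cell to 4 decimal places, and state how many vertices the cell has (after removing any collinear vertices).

1. box [0,48]×[0,24]: [(0, 0) (48, 0) (48, 24) (0, 24)]
2. ⊥bis P0·P1 via (14.52,11.89): [(0, 1.5669) (0, 0) (48, 0) (48, 24) (31.5533, 24)]  |A|=798.0801
3. ⊥bis P0·P2 via (14.06,7.86): [(17.7015, 14.1519) (9.5109, 0) (48, 0) (48, 24) (31.5533, 24)]  |A|=716.9129
4. canonical 5-gon: [(17.7015, 14.1519) (9.5109, 0) (48, 0) (48, 24) (31.5533, 24)]
5. shoelace: 716.9129

Area of P0's cell: 716.9129 (5 vertices)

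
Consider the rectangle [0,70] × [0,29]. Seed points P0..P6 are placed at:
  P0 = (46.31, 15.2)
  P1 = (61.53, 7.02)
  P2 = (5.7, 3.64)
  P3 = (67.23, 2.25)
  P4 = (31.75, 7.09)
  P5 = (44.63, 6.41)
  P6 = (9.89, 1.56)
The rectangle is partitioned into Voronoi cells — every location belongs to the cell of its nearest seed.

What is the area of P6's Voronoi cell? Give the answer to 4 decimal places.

1. box [0,70]×[0,29]: [(0, 0) (70, 0) (70, 29) (0, 29)]
2. ⊥bis P6·P0 via (28.1,8.38): [(0, 0) (31.2385, 0) (20.3774, 29) (0, 29)]  |A|=748.4303
3. ⊥bis P6·P1 via (35.71,4.29): [(0, 0) (31.2385, 0) (20.3774, 29) (0, 29)]  |A|=748.4303
4. ⊥bis P6·P2 via (7.795,2.6): [(6.5043, 0) (31.2385, 0) (20.6023, 28.3994)]  |A|=351.2178
5. ⊥bis P6·P3 via (38.56,1.905): [(6.5043, 0) (31.2385, 0) (20.6023, 28.3994)]  |A|=351.2178
6. ⊥bis P6·P4 via (20.82,4.325): [(16.7122, 20.563) (6.5043, 0) (21.9141, 0)]  |A|=158.4361
7. ⊥bis P6·P5 via (27.26,3.985): [(16.7122, 20.563) (6.5043, 0) (21.9141, 0)]  |A|=158.4361
8. canonical 3-gon: [(16.7122, 20.563) (6.5043, 0) (21.9141, 0)]
9. shoelace: 158.4361

Area of P6's cell: 158.4361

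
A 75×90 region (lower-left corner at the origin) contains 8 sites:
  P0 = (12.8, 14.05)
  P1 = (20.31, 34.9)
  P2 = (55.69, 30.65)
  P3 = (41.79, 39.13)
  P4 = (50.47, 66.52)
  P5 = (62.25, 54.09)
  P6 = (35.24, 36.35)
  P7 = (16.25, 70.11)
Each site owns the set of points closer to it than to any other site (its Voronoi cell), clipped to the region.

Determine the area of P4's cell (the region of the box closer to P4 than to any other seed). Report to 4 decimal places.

1. box [0,75]×[0,90]: [(0, 0) (75, 0) (75, 90) (0, 90)]
2. ⊥bis P4·P0 via (31.635,40.285): [(0, 62.9968) (75, 9.1518) (75, 90) (0, 90)]  |A|=4044.4262
3. ⊥bis P4·P1 via (35.39,50.71): [(0, 84.4659) (75, 12.9289) (75, 90) (0, 90)]  |A|=3097.6931
4. ⊥bis P4·P2 via (53.08,48.585): [(0, 84.4659) (39.6647, 46.6327) (75, 51.7749) (75, 90) (0, 90)]  |A|=2411.3747
5. ⊥bis P4·P3 via (46.13,52.825): [(0, 84.4659) (26.7256, 58.9743) (57.4861, 49.2262) (75, 51.7749) (75, 90) (0, 90)]  |A|=2284.6234
6. ⊥bis P4·P5 via (56.36,60.305): [(0, 84.4659) (26.7256, 58.9743) (47.8816, 52.2699) (75, 77.9703) (75, 90) (0, 90)]  |A|=1890.5417
7. ⊥bis P4·P6 via (42.855,51.435): [(0, 84.4659) (25.3829, 60.255) (29.9341, 57.9575) (47.8816, 52.2699) (75, 77.9703) (75, 90) (0, 90)]  |A|=1889.1697
8. ⊥bis P4·P7 via (33.36,68.315): [(32.1981, 57.2401) (47.8816, 52.2699) (75, 77.9703) (75, 90) (35.635, 90)]  |A|=1171.1716
9. canonical 5-gon: [(32.1981, 57.2401) (47.8816, 52.2699) (75, 77.9703) (75, 90) (35.635, 90)]
10. shoelace: 1171.1716

Area of P4's cell: 1171.1716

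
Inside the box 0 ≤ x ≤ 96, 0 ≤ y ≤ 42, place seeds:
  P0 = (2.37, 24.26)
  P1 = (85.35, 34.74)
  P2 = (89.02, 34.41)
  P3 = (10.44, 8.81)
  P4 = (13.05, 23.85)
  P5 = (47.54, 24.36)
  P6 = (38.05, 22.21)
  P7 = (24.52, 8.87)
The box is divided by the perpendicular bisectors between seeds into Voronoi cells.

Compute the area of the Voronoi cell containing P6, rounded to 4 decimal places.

1. box [0,96]×[0,42]: [(0, 0) (96, 0) (96, 42) (0, 42)]
2. ⊥bis P6·P0 via (20.21,23.235): [(18.875, 0) (96, 0) (96, 42) (21.2881, 42)]  |A|=3188.5733
3. ⊥bis P6·P1 via (61.7,28.475): [(18.875, 0) (69.2432, 0) (58.1172, 42) (21.2881, 42)]  |A|=1831.1402
4. ⊥bis P6·P2 via (63.535,28.31): [(18.875, 0) (69.2432, 0) (58.1172, 42) (21.2881, 42)]  |A|=1831.1402
5. ⊥bis P6·P3 via (24.245,15.51): [(20.2403, 23.7616) (31.7725, 0) (69.2432, 0) (58.1172, 42) (21.2881, 42)]  |A|=1677.9082
6. ⊥bis P6·P4 via (25.55,23.03): [(24.96, 14.0367) (31.7725, 0) (69.2432, 0) (58.1172, 42) (26.7944, 42)]  |A|=1552.7852
7. ⊥bis P6·P5 via (42.795,23.285): [(24.96, 14.0367) (31.7725, 0) (48.0703, 0) (38.555, 42) (26.7944, 42)]  |A|=697.3508
8. ⊥bis P6·P7 via (31.285,15.54): [(25.4471, 21.4611) (46.6068, 0) (48.0703, 0) (38.555, 42) (26.7944, 42)]  |A|=509.4637
9. canonical 5-gon: [(25.4471, 21.4611) (46.6068, 0) (48.0703, 0) (38.555, 42) (26.7944, 42)]
10. shoelace: 509.4637

Area of P6's cell: 509.4637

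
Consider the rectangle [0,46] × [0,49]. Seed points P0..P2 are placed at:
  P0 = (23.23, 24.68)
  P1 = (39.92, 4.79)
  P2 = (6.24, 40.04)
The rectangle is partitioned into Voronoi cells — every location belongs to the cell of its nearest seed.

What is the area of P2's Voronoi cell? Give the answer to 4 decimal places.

1. box [0,46]×[0,49]: [(0, 0) (46, 0) (46, 49) (0, 49)]
2. ⊥bis P2·P0 via (14.735,32.36): [(0, 16.0613) (29.7786, 49) (0, 49)]  |A|=490.4335
3. ⊥bis P2·P1 via (23.08,22.415): [(0, 16.0613) (29.7786, 49) (0, 49)]  |A|=490.4335
4. canonical 3-gon: [(0, 16.0613) (29.7786, 49) (0, 49)]
5. shoelace: 490.4335

Area of P2's cell: 490.4335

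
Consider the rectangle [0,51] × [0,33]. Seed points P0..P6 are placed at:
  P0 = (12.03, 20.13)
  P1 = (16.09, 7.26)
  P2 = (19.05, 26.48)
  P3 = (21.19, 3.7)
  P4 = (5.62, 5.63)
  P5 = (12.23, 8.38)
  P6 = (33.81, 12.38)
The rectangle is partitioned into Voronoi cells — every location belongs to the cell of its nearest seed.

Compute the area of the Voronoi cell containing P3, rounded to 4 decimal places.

1. box [0,51]×[0,33]: [(0, 0) (51, 0) (51, 33) (0, 33)]
2. ⊥bis P3·P0 via (16.61,11.915): [(0, 2.6546) (0, 0) (51, 0) (51, 31.088)]  |A|=860.4375
3. ⊥bis P3·P1 via (18.64,5.48): [(27.2871, 17.8676) (14.8147, 0) (51, 0) (51, 31.088)]  |A|=691.8665
4. ⊥bis P3·P2 via (20.12,15.09): [(25.7151, 15.6156) (14.8147, 0) (51, 0) (51, 17.9909)]  |A|=509.9773
5. ⊥bis P3·P4 via (13.405,4.665): [(25.7151, 15.6156) (14.8147, 0) (51, 0) (51, 17.9909)]  |A|=509.9773
6. ⊥bis P3·P5 via (16.71,6.04): [(25.7151, 15.6156) (14.8147, 0) (51, 0) (51, 17.9909)]  |A|=509.9773
7. ⊥bis P3·P6 via (27.5,8.04): [(23.9896, 13.1438) (14.8147, 0) (33.0299, 0)]  |A|=119.708
8. canonical 3-gon: [(23.9896, 13.1438) (14.8147, 0) (33.0299, 0)]
9. shoelace: 119.708

Area of P3's cell: 119.7080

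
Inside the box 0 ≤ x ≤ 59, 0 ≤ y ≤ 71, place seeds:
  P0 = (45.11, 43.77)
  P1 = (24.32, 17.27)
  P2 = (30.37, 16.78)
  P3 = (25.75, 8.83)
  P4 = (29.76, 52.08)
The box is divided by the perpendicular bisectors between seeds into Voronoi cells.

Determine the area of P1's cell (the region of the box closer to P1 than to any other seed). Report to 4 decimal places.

Area of P1's cell: 712.9670

1. box [0,59]×[0,71]: [(0, 0) (59, 0) (59, 71) (0, 71)]
2. ⊥bis P1·P0 via (34.715,30.52): [(0, 57.7549) (0, 0) (59, 0) (59, 11.4677)]  |A|=2042.0676
3. ⊥bis P1·P2 via (27.345,17.025): [(28.813, 35.1503) (0, 57.7549) (0, 0) (25.9661, 0)]  |A|=1288.4041
4. ⊥bis P1·P3 via (25.035,13.05): [(27.0507, 13.3915) (28.813, 35.1503) (0, 57.7549) (0, 8.8083)]  |A|=995.4059
5. ⊥bis P1·P4 via (27.04,34.675): [(27.0507, 13.3915) (28.7528, 34.4073) (0, 38.9007) (0, 8.8083)]  |A|=712.967
6. canonical 4-gon: [(27.0507, 13.3915) (28.7528, 34.4073) (0, 38.9007) (0, 8.8083)]
7. shoelace: 712.967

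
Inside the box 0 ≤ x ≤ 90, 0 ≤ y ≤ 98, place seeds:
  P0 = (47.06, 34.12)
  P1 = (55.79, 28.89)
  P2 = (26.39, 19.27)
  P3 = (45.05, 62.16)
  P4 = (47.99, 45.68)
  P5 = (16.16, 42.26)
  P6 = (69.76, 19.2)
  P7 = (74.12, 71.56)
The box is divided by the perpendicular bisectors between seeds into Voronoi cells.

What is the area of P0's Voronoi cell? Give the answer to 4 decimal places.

1. box [0,90]×[0,98]: [(0, 0) (90, 0) (90, 98) (0, 98)]
2. ⊥bis P0·P1 via (51.425,31.505): [(0, 0) (32.5509, 0) (90, 95.895) (90, 98) (0, 98)]  |A|=6065.4576
3. ⊥bis P0·P2 via (36.725,26.695): [(0, 77.8132) (43.1695, 17.7248) (90, 95.895) (90, 98) (0, 98)]  |A|=4097.4
4. ⊥bis P0·P3 via (46.055,48.14): [(22.5298, 46.4536) (43.1695, 17.7248) (62.0789, 49.2886)]  |A|=597.3576
5. ⊥bis P0·P4 via (47.525,39.9): [(25.9936, 41.6322) (43.1695, 17.7248) (56.0437, 39.2147)]  |A|=338.4486
6. ⊥bis P0·P5 via (31.61,38.19): [(32.3814, 41.1183) (30.7666, 34.9886) (43.1695, 17.7248) (56.0437, 39.2147)]  |A|=318.456
7. ⊥bis P0·P6 via (58.41,26.66): [(32.3814, 41.1183) (30.7666, 34.9886) (43.1695, 17.7248) (56.0437, 39.2147)]  |A|=318.456
8. ⊥bis P0·P7 via (60.59,52.84): [(32.3814, 41.1183) (30.7666, 34.9886) (43.1695, 17.7248) (56.0437, 39.2147)]  |A|=318.456
9. canonical 4-gon: [(32.3814, 41.1183) (30.7666, 34.9886) (43.1695, 17.7248) (56.0437, 39.2147)]
10. shoelace: 318.456

Area of P0's cell: 318.4560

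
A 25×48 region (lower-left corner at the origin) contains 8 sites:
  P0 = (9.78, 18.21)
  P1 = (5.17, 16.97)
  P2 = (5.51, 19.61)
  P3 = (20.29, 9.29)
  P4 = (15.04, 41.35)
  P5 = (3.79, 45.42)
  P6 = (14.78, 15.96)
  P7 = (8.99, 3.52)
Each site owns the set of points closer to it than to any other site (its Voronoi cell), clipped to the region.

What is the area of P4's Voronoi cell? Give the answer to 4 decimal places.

Area of P4's cell: 315.0882

1. box [0,25]×[0,48]: [(0, 0) (25, 0) (25, 48) (0, 48)]
2. ⊥bis P4·P0 via (12.41,29.78): [(0, 32.6009) (25, 26.9181) (25, 48) (0, 48)]  |A|=456.0115
3. ⊥bis P4·P1 via (10.105,29.16): [(0, 33.2509) (3.6612, 31.7687) (25, 26.9181) (25, 48) (0, 48)]  |A|=454.8216
4. ⊥bis P4·P2 via (10.275,30.48): [(0, 34.9842) (11.2922, 30.0341) (25, 26.9181) (25, 48) (0, 48)]  |A|=442.5554
5. ⊥bis P4·P3 via (17.665,25.32): [(0, 34.9842) (11.2922, 30.0341) (25, 26.9181) (25, 48) (0, 48)]  |A|=442.5554
6. ⊥bis P4·P5 via (9.415,43.385): [(5.503, 32.5718) (11.2922, 30.0341) (25, 26.9181) (25, 48) (11.0846, 48)]  |A|=321.2346
7. ⊥bis P4·P6 via (14.91,28.655): [(5.503, 32.5718) (11.2922, 30.0341) (17.4747, 28.6287) (25, 28.5517) (25, 48) (11.0846, 48)]  |A|=315.0882
8. ⊥bis P4·P7 via (12.015,22.435): [(5.503, 32.5718) (11.2922, 30.0341) (17.4747, 28.6287) (25, 28.5517) (25, 48) (11.0846, 48)]  |A|=315.0882
9. canonical 6-gon: [(5.503, 32.5718) (11.2922, 30.0341) (17.4747, 28.6287) (25, 28.5517) (25, 48) (11.0846, 48)]
10. shoelace: 315.0882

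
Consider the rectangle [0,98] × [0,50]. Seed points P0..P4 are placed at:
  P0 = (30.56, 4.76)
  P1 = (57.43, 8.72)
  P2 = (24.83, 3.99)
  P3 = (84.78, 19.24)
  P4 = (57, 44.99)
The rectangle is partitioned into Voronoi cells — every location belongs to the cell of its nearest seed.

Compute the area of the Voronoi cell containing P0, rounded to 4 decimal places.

Area of P0's cell: 537.2638

1. box [0,98]×[0,50]: [(0, 0) (98, 0) (98, 50) (0, 50)]
2. ⊥bis P0·P1 via (43.995,6.74): [(0, 0) (44.9883, 0) (37.6195, 50) (0, 50)]  |A|=2065.1955
3. ⊥bis P0·P2 via (27.695,4.375): [(28.2829, 0) (44.9883, 0) (37.6195, 50) (21.5639, 50)]  |A|=819.0253
4. ⊥bis P0·P3 via (57.67,12): [(28.2829, 0) (44.9883, 0) (37.6195, 50) (21.5639, 50)]  |A|=819.0253
5. ⊥bis P0·P4 via (43.78,24.875): [(23.1151, 38.4564) (28.2829, 0) (44.9883, 0) (41.0588, 26.6635)]  |A|=537.2638
6. canonical 4-gon: [(23.1151, 38.4564) (28.2829, 0) (44.9883, 0) (41.0588, 26.6635)]
7. shoelace: 537.2638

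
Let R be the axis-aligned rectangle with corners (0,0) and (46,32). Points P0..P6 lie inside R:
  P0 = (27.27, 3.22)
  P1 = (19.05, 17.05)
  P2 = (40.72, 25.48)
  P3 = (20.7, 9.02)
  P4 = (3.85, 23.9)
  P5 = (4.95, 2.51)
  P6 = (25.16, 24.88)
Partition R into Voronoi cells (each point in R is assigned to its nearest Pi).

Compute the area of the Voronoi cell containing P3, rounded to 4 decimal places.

1. box [0,46]×[0,32]: [(0, 0) (46, 0) (46, 32) (0, 32)]
2. ⊥bis P3·P0 via (23.985,6.12): [(0, 0) (18.5823, 0) (46, 31.0577) (46, 32) (0, 32)]  |A|=1046.2343
3. ⊥bis P3·P1 via (19.875,13.035): [(0, 8.9511) (0, 0) (18.5823, 0) (32.3531, 15.599)]  |A|=289.7298
4. ⊥bis P3·P2 via (30.71,17.25): [(32.1087, 15.5488) (0, 8.9511) (0, 0) (18.5823, 0) (32.2052, 15.4315)]  |A|=289.7131
5. ⊥bis P3·P4 via (12.275,16.46): [(32.1087, 15.5488) (6.8952, 10.3679) (0, 2.5599) (0, 0) (18.5823, 0) (32.2052, 15.4315)]  |A|=267.6788
6. ⊥bis P3·P5 via (12.825,5.765): [(32.1087, 15.5488) (10.6072, 11.1307) (15.2079, 0) (18.5823, 0) (32.2052, 15.4315)]  |A|=157.6033
7. ⊥bis P3·P6 via (22.93,16.95): [(29.6843, 15.0506) (10.6072, 11.1307) (15.2079, 0) (18.5823, 0) (31.4345, 14.5585)]  |A|=156.4835
8. canonical 5-gon: [(29.6843, 15.0506) (10.6072, 11.1307) (15.2079, 0) (18.5823, 0) (31.4345, 14.5585)]
9. shoelace: 156.4835

Area of P3's cell: 156.4835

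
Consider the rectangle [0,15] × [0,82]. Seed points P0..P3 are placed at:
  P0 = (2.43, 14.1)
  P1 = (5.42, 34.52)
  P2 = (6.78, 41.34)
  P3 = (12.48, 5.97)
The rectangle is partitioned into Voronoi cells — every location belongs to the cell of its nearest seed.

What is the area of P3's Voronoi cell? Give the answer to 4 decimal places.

1. box [0,15]×[0,82]: [(0, 0) (15, 0) (15, 82) (0, 82)]
2. ⊥bis P3·P0 via (7.455,10.035): [(0, 0.8194) (0, 0) (15, 0) (15, 19.3618)]  |A|=151.3594
3. ⊥bis P3·P1 via (8.95,20.245): [(0, 0.8194) (0, 0) (15, 0) (15, 19.3618)]  |A|=151.3594
4. ⊥bis P3·P2 via (9.63,23.655): [(0, 0.8194) (0, 0) (15, 0) (15, 19.3618)]  |A|=151.3594
5. canonical 4-gon: [(0, 0.8194) (0, 0) (15, 0) (15, 19.3618)]
6. shoelace: 151.3594

Area of P3's cell: 151.3594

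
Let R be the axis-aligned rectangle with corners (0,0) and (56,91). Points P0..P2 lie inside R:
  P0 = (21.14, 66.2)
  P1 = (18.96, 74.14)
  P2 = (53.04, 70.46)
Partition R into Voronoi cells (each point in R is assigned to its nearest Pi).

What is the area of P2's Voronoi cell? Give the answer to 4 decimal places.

1. box [0,56]×[0,91]: [(0, 0) (56, 0) (56, 91) (0, 91)]
2. ⊥bis P2·P0 via (37.09,68.33): [(46.2149, 0) (56, 0) (56, 91) (34.0626, 91)]  |A|=1443.3718
3. ⊥bis P2·P1 via (36,72.3): [(36.2503, 74.6179) (46.2149, 0) (56, 0) (56, 91) (38.0192, 91)]  |A|=1410.9628
4. canonical 5-gon: [(36.2503, 74.6179) (46.2149, 0) (56, 0) (56, 91) (38.0192, 91)]
5. shoelace: 1410.9628

Area of P2's cell: 1410.9628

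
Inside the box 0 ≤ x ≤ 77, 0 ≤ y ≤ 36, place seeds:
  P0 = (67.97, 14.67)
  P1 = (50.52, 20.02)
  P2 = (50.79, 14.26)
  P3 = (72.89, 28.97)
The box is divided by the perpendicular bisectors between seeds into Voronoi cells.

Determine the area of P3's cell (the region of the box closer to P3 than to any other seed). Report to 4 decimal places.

Area of P3's cell: 237.6671

1. box [0,77]×[0,36]: [(0, 0) (77, 0) (77, 36) (0, 36)]
2. ⊥bis P3·P0 via (70.43,21.82): [(77, 19.5596) (77, 36) (29.2158, 36)]  |A|=392.797
3. ⊥bis P3·P1 via (61.705,24.495): [(61.5533, 24.8741) (77, 19.5596) (77, 36) (57.102, 36)]  |A|=237.6671
4. ⊥bis P3·P2 via (61.84,21.615): [(61.5533, 24.8741) (77, 19.5596) (77, 36) (57.102, 36)]  |A|=237.6671
5. canonical 4-gon: [(61.5533, 24.8741) (77, 19.5596) (77, 36) (57.102, 36)]
6. shoelace: 237.6671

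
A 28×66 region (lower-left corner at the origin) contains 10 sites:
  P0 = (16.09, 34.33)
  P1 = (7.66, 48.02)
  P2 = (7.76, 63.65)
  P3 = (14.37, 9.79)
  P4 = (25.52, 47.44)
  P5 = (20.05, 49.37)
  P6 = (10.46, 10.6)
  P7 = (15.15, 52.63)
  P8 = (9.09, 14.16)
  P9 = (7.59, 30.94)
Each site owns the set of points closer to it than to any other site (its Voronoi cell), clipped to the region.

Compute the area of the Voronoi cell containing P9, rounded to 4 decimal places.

1. box [0,28]×[0,66]: [(0, 0) (28, 0) (28, 66) (0, 66)]
2. ⊥bis P9·P0 via (11.84,32.635): [(0, 62.3223) (0, 0) (24.8556, 0)]  |A|=774.5295
3. ⊥bis P9·P1 via (7.625,39.48): [(9.1125, 39.4739) (0, 39.5113) (0, 0) (24.8556, 0)]  |A|=670.5967
4. ⊥bis P9·P2 via (7.675,47.295): [(9.1125, 39.4739) (0, 39.5113) (0, 0) (24.8556, 0)]  |A|=670.5967
5. ⊥bis P9·P3 via (10.98,20.365): [(16.0814, 22.0003) (9.1125, 39.4739) (0, 39.5113) (0, 16.8452)]  |A|=261.7344
6. ⊥bis P9·P4 via (16.555,39.19): [(16.0814, 22.0003) (9.1125, 39.4739) (0, 39.5113) (0, 16.8452)]  |A|=261.7344
7. ⊥bis P9·P5 via (13.82,40.155): [(16.0814, 22.0003) (9.1125, 39.4739) (0, 39.5113) (0, 16.8452)]  |A|=261.7344
8. ⊥bis P9·P6 via (9.025,20.77): [(14.7738, 21.5812) (16.0814, 22.0003) (9.1125, 39.4739) (0, 39.5113) (0, 19.4966)]  |A|=242.1489
9. ⊥bis P9·P7 via (11.37,41.785): [(14.7738, 21.5812) (16.0814, 22.0003) (9.1125, 39.4739) (0, 39.5113) (0, 19.4966)]  |A|=242.1489
10. ⊥bis P9·P8 via (8.34,22.55): [(15.6032, 23.1993) (9.1125, 39.4739) (0, 39.5113) (0, 21.8045)]  |A|=212.1711
11. canonical 4-gon: [(15.6032, 23.1993) (9.1125, 39.4739) (0, 39.5113) (0, 21.8045)]
12. shoelace: 212.1711

Area of P9's cell: 212.1711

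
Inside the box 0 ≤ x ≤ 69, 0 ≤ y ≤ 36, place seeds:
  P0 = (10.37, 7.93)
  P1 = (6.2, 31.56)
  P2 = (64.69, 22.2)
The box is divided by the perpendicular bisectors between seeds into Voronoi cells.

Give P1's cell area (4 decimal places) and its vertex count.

Area of P1's cell: 523.3304 (4 vertices)

1. box [0,69]×[0,36]: [(0, 0) (69, 0) (69, 36) (0, 36)]
2. ⊥bis P1·P0 via (8.285,19.745): [(0, 18.2829) (69, 30.4594) (69, 36) (0, 36)]  |A|=802.3888
3. ⊥bis P1·P2 via (35.445,26.88): [(0, 18.2829) (35.0593, 24.4699) (36.9044, 36) (0, 36)]  |A|=523.3304
4. canonical 4-gon: [(0, 18.2829) (35.0593, 24.4699) (36.9044, 36) (0, 36)]
5. shoelace: 523.3304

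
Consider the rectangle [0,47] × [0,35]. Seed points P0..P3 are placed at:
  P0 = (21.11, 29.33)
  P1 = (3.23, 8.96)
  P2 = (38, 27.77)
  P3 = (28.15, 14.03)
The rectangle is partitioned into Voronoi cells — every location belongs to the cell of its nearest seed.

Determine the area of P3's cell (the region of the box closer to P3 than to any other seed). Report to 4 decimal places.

Area of P3's cell: 577.1949

1. box [0,47]×[0,35]: [(0, 0) (47, 0) (47, 35) (0, 35)]
2. ⊥bis P3·P0 via (24.63,21.68): [(0, 10.347) (0, 0) (47, 0) (47, 31.9731)]  |A|=994.5225
3. ⊥bis P3·P1 via (15.69,11.495): [(14.5605, 17.0467) (18.0287, 0) (47, 0) (47, 31.9731)]  |A|=765.5291
4. ⊥bis P3·P2 via (33.075,20.9): [(29.1109, 23.7418) (14.5605, 17.0467) (18.0287, 0) (47, 0) (47, 10.9174)]  |A|=577.1949
5. canonical 5-gon: [(29.1109, 23.7418) (14.5605, 17.0467) (18.0287, 0) (47, 0) (47, 10.9174)]
6. shoelace: 577.1949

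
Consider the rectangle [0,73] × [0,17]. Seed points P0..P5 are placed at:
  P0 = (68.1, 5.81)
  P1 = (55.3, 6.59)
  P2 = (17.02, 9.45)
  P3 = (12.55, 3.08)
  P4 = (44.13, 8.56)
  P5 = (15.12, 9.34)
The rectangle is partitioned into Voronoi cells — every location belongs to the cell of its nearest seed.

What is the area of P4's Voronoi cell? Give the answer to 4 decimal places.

1. box [0,73]×[0,17]: [(0, 0) (73, 0) (73, 17) (0, 17)]
2. ⊥bis P4·P0 via (56.115,7.185): [(0, 0) (55.2907, 0) (57.241, 17) (0, 17)]  |A|=956.5197
3. ⊥bis P4·P1 via (49.715,7.575): [(0, 0) (48.379, 0) (51.3772, 17) (0, 17)]  |A|=847.9283
4. ⊥bis P4·P2 via (30.575,9.005): [(30.2794, 0) (48.379, 0) (51.3772, 17) (30.8375, 17)]  |A|=328.4352
5. ⊥bis P4·P3 via (28.34,5.82): [(30.2794, 0) (48.379, 0) (51.3772, 17) (30.8375, 17)]  |A|=328.4352
6. ⊥bis P4·P5 via (29.625,8.95): [(30.2794, 0) (48.379, 0) (51.3772, 17) (30.8375, 17)]  |A|=328.4352
7. canonical 4-gon: [(30.2794, 0) (48.379, 0) (51.3772, 17) (30.8375, 17)]
8. shoelace: 328.4352

Area of P4's cell: 328.4352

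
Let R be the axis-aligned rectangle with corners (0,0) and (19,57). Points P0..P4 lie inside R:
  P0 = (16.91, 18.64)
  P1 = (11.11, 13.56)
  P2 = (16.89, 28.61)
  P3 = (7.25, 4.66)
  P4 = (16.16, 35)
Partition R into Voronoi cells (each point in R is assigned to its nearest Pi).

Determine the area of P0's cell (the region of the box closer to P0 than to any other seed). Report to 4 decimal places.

1. box [0,19]×[0,57]: [(0, 0) (19, 0) (19, 57) (0, 57)]
2. ⊥bis P0·P1 via (14.01,16.1): [(0, 32.0957) (19, 10.4028) (19, 57) (0, 57)]  |A|=679.265
3. ⊥bis P0·P2 via (16.9,23.625): [(7.4358, 23.606) (19, 10.4028) (19, 23.6292)]  |A|=76.4769
4. ⊥bis P0·P3 via (12.08,11.65): [(7.4358, 23.606) (19, 10.4028) (19, 23.6292)]  |A|=76.4769
5. ⊥bis P0·P4 via (16.535,26.82): [(7.4358, 23.606) (19, 10.4028) (19, 23.6292)]  |A|=76.4769
6. canonical 3-gon: [(7.4358, 23.606) (19, 10.4028) (19, 23.6292)]
7. shoelace: 76.4769

Area of P0's cell: 76.4769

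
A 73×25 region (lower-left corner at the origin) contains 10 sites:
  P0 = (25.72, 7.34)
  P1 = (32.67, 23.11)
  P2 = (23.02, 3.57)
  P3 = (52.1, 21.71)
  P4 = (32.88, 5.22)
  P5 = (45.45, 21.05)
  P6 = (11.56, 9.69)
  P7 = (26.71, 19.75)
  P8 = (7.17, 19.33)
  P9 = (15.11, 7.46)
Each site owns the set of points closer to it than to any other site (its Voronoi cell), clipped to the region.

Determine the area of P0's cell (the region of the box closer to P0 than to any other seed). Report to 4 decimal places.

1. box [0,73]×[0,25]: [(0, 0) (73, 0) (73, 25) (0, 25)]
2. ⊥bis P0·P1 via (29.195,15.225): [(0, 0) (63.7415, 0) (7.0149, 25) (0, 25)]  |A|=884.455
3. ⊥bis P0·P2 via (24.37,5.455): [(0, 22.9083) (31.9868, 0) (63.7415, 0) (7.0149, 25) (0, 25)]  |A|=518.0732
4. ⊥bis P0·P3 via (38.91,14.525): [(0, 22.9083) (31.9868, 0) (46.8222, 0) (41.4773, 9.8121) (7.0149, 25) (0, 25)]  |A|=435.0665
5. ⊥bis P0·P4 via (29.3,6.28): [(0, 22.9083) (28.2359, 2.6863) (31.6307, 14.1516) (7.0149, 25) (0, 25)]  |A|=267.3218
6. ⊥bis P0·P5 via (35.585,14.195): [(0, 22.9083) (28.2359, 2.6863) (31.6307, 14.1516) (7.0149, 25) (0, 25)]  |A|=267.3218
7. ⊥bis P0·P6 via (18.64,8.515): [(18.7948, 9.4478) (28.2359, 2.6863) (31.6307, 14.1516) (20.3971, 19.1023)]  |A|=123.7931
8. ⊥bis P0·P7 via (26.215,13.545): [(19.5629, 14.0757) (18.7948, 9.4478) (28.2359, 2.6863) (31.3303, 13.1369)]  |A|=87.3834
9. ⊥bis P0·P8 via (16.445,13.335): [(19.5629, 14.0757) (18.7948, 9.4478) (28.2359, 2.6863) (31.3303, 13.1369)]  |A|=87.3834
10. ⊥bis P0·P9 via (20.415,7.4): [(20.4897, 14.0017) (20.425, 8.2804) (28.2359, 2.6863) (31.3303, 13.1369)]  |A|=80.5094
11. canonical 4-gon: [(20.4897, 14.0017) (20.425, 8.2804) (28.2359, 2.6863) (31.3303, 13.1369)]
12. shoelace: 80.5094

Area of P0's cell: 80.5094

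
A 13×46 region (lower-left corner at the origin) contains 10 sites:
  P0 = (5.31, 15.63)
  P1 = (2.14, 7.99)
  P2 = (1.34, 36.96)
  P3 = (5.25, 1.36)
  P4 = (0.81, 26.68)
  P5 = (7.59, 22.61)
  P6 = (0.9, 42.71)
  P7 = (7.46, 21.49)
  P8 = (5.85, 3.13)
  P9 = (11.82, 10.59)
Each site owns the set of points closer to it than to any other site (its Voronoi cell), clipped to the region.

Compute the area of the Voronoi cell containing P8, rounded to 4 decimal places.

1. box [0,13]×[0,46]: [(0, 0) (13, 0) (13, 46) (0, 46)]
2. ⊥bis P8·P0 via (5.58,9.38): [(0, 9.1389) (0, 0) (13, 0) (13, 9.7005)]  |A|=122.4567
3. ⊥bis P8·P1 via (3.995,5.56): [(9.2042, 9.5366) (0, 2.5103) (0, 0) (13, 0) (13, 9.7005)]  |A|=91.9511
4. ⊥bis P8·P2 via (3.595,20.045): [(9.2042, 9.5366) (0, 2.5103) (0, 0) (13, 0) (13, 9.7005)]  |A|=91.9511
5. ⊥bis P8·P3 via (5.55,2.245): [(9.2042, 9.5366) (1.466, 3.6294) (12.1728, 0) (13, 0) (13, 9.7005)]  |A|=68.0211
6. ⊥bis P8·P4 via (3.33,14.905): [(9.2042, 9.5366) (1.466, 3.6294) (12.1728, 0) (13, 0) (13, 9.7005)]  |A|=68.0211
7. ⊥bis P8·P5 via (6.72,12.87): [(9.2042, 9.5366) (1.466, 3.6294) (12.1728, 0) (13, 0) (13, 9.7005)]  |A|=68.0211
8. ⊥bis P8·P6 via (3.375,22.92): [(9.2042, 9.5366) (1.466, 3.6294) (12.1728, 0) (13, 0) (13, 9.7005)]  |A|=68.0211
9. ⊥bis P8·P7 via (6.655,12.31): [(9.2042, 9.5366) (1.466, 3.6294) (12.1728, 0) (13, 0) (13, 9.7005)]  |A|=68.0211
10. ⊥bis P8·P9 via (8.835,6.86): [(7.3035, 8.0856) (1.466, 3.6294) (12.1728, 0) (13, 0) (13, 3.5269)]  |A|=47.839
11. canonical 5-gon: [(7.3035, 8.0856) (1.466, 3.6294) (12.1728, 0) (13, 0) (13, 3.5269)]
12. shoelace: 47.839

Area of P8's cell: 47.8390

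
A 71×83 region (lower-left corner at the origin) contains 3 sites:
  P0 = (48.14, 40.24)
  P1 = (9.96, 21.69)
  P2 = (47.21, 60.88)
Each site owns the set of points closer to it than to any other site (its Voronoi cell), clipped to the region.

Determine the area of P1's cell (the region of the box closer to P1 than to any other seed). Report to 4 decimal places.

1. box [0,71]×[0,83]: [(0, 0) (71, 0) (71, 83) (0, 83)]
2. ⊥bis P1·P0 via (29.05,30.965): [(0, 0) (44.0945, 0) (3.7685, 83) (0, 83)]  |A|=1986.3147
3. ⊥bis P1·P2 via (28.585,41.285): [(0, 68.455) (0, 0) (44.0945, 0) (20.1326, 49.319)]  |A|=1776.4374
4. canonical 4-gon: [(0, 68.455) (0, 0) (44.0945, 0) (20.1326, 49.319)]
5. shoelace: 1776.4374

Area of P1's cell: 1776.4374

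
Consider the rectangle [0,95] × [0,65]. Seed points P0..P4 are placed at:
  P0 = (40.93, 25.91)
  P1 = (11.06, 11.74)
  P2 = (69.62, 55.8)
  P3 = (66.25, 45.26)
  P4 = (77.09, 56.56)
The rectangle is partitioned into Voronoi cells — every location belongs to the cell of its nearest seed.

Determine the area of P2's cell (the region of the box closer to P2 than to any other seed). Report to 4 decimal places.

Area of P2's cell: 396.1875

1. box [0,95]×[0,65]: [(0, 0) (95, 0) (95, 65) (0, 65)]
2. ⊥bis P2·P0 via (55.275,40.855): [(95, 2.7248) (95, 65) (30.1201, 65)]  |A|=2020.2028
3. ⊥bis P2·P1 via (40.34,33.77): [(95, 2.7248) (95, 65) (30.1201, 65)]  |A|=2020.2028
4. ⊥bis P2·P3 via (67.935,50.53): [(33.837, 61.4323) (95, 41.8764) (95, 65) (30.1201, 65)]  |A|=822.8906
5. ⊥bis P2·P4 via (73.355,56.18): [(33.837, 61.4323) (74.1314, 48.5488) (72.4577, 65) (30.1201, 65)]  |A|=396.1875
6. canonical 4-gon: [(33.837, 61.4323) (74.1314, 48.5488) (72.4577, 65) (30.1201, 65)]
7. shoelace: 396.1875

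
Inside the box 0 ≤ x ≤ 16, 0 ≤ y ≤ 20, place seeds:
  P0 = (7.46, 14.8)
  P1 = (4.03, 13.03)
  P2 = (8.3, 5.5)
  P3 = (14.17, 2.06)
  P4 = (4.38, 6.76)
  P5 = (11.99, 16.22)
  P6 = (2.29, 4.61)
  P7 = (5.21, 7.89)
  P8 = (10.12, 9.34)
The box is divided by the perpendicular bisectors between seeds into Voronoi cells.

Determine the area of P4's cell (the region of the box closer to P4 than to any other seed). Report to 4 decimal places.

1. box [0,16]×[0,20]: [(0, 0) (16, 0) (16, 20) (0, 20)]
2. ⊥bis P4·P0 via (5.92,10.78): [(0, 13.0479) (0, 0) (16, 0) (16, 6.9185)]  |A|=159.7309
3. ⊥bis P4·P1 via (4.205,9.895): [(7.7183, 10.0911) (0, 9.6603) (0, 0) (16, 0) (16, 6.9185)]  |A|=146.6578
4. ⊥bis P4·P2 via (6.34,6.13): [(7.6113, 10.0851) (0, 9.6603) (0, 0) (4.3696, 0)]  |A|=58.7978
5. ⊥bis P4·P3 via (9.275,4.41): [(7.6113, 10.0851) (0, 9.6603) (0, 0) (4.3696, 0)]  |A|=58.7978
6. ⊥bis P4·P5 via (8.185,11.49): [(7.6113, 10.0851) (0, 9.6603) (0, 0) (4.3696, 0)]  |A|=58.7978
7. ⊥bis P4·P6 via (3.335,5.685): [(5.5156, 3.5652) (7.6113, 10.0851) (0, 9.6603) (0, 8.9269)]  |A|=26.3897
8. ⊥bis P4·P7 via (4.795,7.325): [(5.5156, 3.5652) (6.3556, 6.1787) (1.5015, 9.7441) (0, 9.6603) (0, 8.9269)]  |A|=14.67
9. ⊥bis P4·P8 via (7.25,8.05): [(5.5156, 3.5652) (6.3556, 6.1787) (1.5015, 9.7441) (0, 9.6603) (0, 8.9269)]  |A|=14.67
10. canonical 5-gon: [(5.5156, 3.5652) (6.3556, 6.1787) (1.5015, 9.7441) (0, 9.6603) (0, 8.9269)]
11. shoelace: 14.67

Area of P4's cell: 14.6700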